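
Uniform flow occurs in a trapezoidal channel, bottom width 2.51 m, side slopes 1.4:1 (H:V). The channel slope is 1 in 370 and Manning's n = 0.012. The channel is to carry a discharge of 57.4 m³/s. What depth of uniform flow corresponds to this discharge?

Manning's equation rearranged: A R^(2/3) = nQ / (1·√S) = 0.012 × 57.4 / (√0.002703) = 13.25.
At y = 1.67 m: A R^(2/3) = 7.991 — too small.
At y = 2.14 m: A R^(2/3) = 13.26 — ≈ 13.25.

y_n = 2.14 m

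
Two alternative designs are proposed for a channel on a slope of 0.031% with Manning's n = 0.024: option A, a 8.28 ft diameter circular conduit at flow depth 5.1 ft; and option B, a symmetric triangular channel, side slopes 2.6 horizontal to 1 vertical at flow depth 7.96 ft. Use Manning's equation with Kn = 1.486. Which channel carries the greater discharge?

Channel A: For a circular section of diameter D = 8.28 ft at depth y = 5.1 ft, the central angle is θ = 2 arccos(1 − 2y/D) = 3.61 rad. Then A = (D²/8)(θ − sin θ) = 34.8 ft² and P = Dθ/2 = 14.94 ft. Hydraulic radius R = A/P = 34.8/14.94 = 2.329 ft. Q_A = (1.486/0.024)·34.8·2.329^(2/3)·√0.00031 = 66.65 ft³/s.
Channel B: For a triangular section with side slope z = 2.6: A = zy² = 2.6×7.96² = 164.7 ft²; P = 2y√(1+z²) = 2×7.96×2.786 = 44.35 ft. Hydraulic radius R = A/P = 164.7/44.35 = 3.715 ft. Q_B = (1.486/0.024)·164.7·3.715^(2/3)·√0.00031 = 430.8 ft³/s.
Q_A = 66.65 ft³/s vs Q_B = 430.8 ft³/s, so channel B carries more.

channel B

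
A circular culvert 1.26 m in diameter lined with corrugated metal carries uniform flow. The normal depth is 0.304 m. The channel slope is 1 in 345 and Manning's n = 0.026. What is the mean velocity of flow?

For a circular section of diameter D = 1.26 m at depth y = 0.304 m, the central angle is θ = 2 arccos(1 − 2y/D) = 2.054 rad. Then A = (D²/8)(θ − sin θ) = 0.2318 m² and P = Dθ/2 = 1.294 m.
Hydraulic radius R = A/P = 0.2318/1.294 = 0.1792 m.
From Manning's equation, V = (1/n) R^(2/3) S^(1/2) = (1/0.026) × 0.1792^(2/3) × 0.002899^(1/2) = 0.658 m/s.

V = 0.658 m/s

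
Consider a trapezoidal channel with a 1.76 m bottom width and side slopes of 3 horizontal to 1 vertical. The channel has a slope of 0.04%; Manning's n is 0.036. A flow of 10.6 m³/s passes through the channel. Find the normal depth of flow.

y_n = 2.14 m

Manning's equation rearranged: A R^(2/3) = nQ / (1·√S) = 0.036 × 10.6 / (√0.0004) = 19.08.
Trying y = 2.38 m: A R^(2/3) = 24.71 — high.
Trying y = 1.83 m: A R^(2/3) = 13.22 — low.
Trying y = 2.14 m: A R^(2/3) = 19.15 — ≈ 19.08.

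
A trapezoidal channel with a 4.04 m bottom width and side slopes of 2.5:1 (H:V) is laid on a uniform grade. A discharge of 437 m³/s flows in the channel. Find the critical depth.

y_c = 5 m

At critical depth, Q² T / (g A³) = 1, i.e. A³/T = Q²/g = 437²/9.81 = 19470.
Trying y = 3.82 m: A³/T = 6046 — short.
Trying y = 6.08 m: A³/T = 46480 — over.
Trying y = 5 m: A³/T = 19480 — matches.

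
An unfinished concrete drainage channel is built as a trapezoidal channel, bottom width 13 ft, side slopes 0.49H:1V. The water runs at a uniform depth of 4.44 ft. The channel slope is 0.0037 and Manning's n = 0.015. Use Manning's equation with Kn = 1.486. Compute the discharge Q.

Q = 834 ft³/s

With bottom width b = 13 ft and side slope z = 0.49: A = (b + zy)y = (13 + 0.49×4.44)×4.44 = 67.38 ft²; P = b + 2y√(1+z²) = 13 + 2×4.44×1.114 = 22.89 ft.
Hydraulic radius R = A/P = 67.38/22.89 = 2.944 ft.
Manning's equation: Q = (1.486/n) A R^(2/3) S^(1/2) = (1.486/0.015) × 67.38 × 2.944^(2/3) × 0.0037^(1/2) = 834 ft³/s.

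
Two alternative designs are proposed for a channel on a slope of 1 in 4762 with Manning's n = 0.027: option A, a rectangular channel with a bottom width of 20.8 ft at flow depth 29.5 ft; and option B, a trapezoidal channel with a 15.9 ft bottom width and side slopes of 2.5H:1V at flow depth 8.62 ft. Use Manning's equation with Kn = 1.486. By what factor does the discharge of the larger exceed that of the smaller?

Channel A: Flow area A = b·y = 20.8 × 29.5 = 613.6 ft². Wetted perimeter P = b + 2y = 20.8 + 2×29.5 = 79.8 ft. Hydraulic radius R = A/P = 613.6/79.8 = 7.689 ft. Q_A = (1.486/0.027)·613.6·7.689^(2/3)·√0.00021 = 1906 ft³/s.
Channel B: With bottom width b = 15.9 ft and side slope z = 2.5: A = (b + zy)y = (15.9 + 2.5×8.62)×8.62 = 322.8 ft²; P = b + 2y√(1+z²) = 15.9 + 2×8.62×2.693 = 62.32 ft. Hydraulic radius R = A/P = 322.8/62.32 = 5.18 ft. Q_B = (1.486/0.027)·322.8·5.18^(2/3)·√0.00021 = 770.8 ft³/s.
The larger discharge is 1906 ft³/s and the smaller is 770.8 ft³/s; the ratio is 2.47.

2.47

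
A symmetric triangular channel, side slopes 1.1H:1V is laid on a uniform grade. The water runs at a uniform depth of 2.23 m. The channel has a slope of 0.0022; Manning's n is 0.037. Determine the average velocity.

For a triangular section with side slope z = 1.1: A = zy² = 1.1×2.23² = 5.47 m²; P = 2y√(1+z²) = 2×2.23×1.487 = 6.63 m.
Hydraulic radius R = A/P = 5.47/6.63 = 0.825 m.
From Manning's equation, V = (1/n) R^(2/3) S^(1/2) = (1/0.037) × 0.825^(2/3) × 0.0022^(1/2) = 1.12 m/s.

V = 1.12 m/s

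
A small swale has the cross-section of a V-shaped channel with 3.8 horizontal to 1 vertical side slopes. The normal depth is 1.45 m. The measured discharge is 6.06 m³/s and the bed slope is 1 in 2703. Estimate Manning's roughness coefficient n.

For a triangular section with side slope z = 3.8: A = zy² = 3.8×1.45² = 7.989 m²; P = 2y√(1+z²) = 2×1.45×3.929 = 11.4 m.
Hydraulic radius R = A/P = 7.989/11.4 = 0.7011 m.
Rearranging Manning's equation: n = (1/Q) A R^(2/3) S^(1/2) = (1/6.06) × 7.989 × 0.7011^(2/3) × √0.00037 = 0.02.

n = 0.02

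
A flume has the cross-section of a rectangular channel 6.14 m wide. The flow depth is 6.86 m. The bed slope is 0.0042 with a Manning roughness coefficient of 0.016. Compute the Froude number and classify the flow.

subcritical

Flow area A = b·y = 6.14 × 6.86 = 42.12 m². Wetted perimeter P = b + 2y = 6.14 + 2×6.86 = 19.86 m.
Hydraulic radius R = A/P = 42.12/19.86 = 2.121 m.
V = (1/n) R^(2/3) √S = (1/0.016) × 2.121^(2/3) × √0.0042 = 6.686 m/s. Hydraulic depth D_h = A/T = 42.12/6.14 = 6.86 m.
Froude number Fr = V/√(g·D_h) = 6.686/√(9.81×6.86) = 0.815, which is less than 1, so the flow is subcritical.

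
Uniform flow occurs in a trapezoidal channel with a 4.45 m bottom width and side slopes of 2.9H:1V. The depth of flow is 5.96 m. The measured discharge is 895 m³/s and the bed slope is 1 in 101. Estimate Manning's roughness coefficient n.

With bottom width b = 4.45 m and side slope z = 2.9: A = (b + zy)y = (4.45 + 2.9×5.96)×5.96 = 129.5 m²; P = b + 2y√(1+z²) = 4.45 + 2×5.96×3.068 = 41.02 m.
Hydraulic radius R = A/P = 129.5/41.02 = 3.158 m.
Rearranging Manning's equation: n = (1/Q) A R^(2/3) S^(1/2) = (1/895) × 129.5 × 3.158^(2/3) × √0.009901 = 0.031.

n = 0.031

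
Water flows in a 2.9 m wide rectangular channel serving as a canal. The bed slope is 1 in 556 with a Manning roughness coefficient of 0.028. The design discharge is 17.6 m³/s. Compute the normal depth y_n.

Manning's equation rearranged: A R^(2/3) = nQ / (1·√S) = 0.028 × 17.6 / (√0.001799) = 11.62.
Try y = 4.45 m: A R^(2/3) = 13.7 — high.
Try y = 2.95 m: A R^(2/3) = 8.395 — low.
Try y = 3.87 m: A R^(2/3) = 11.63 — ≈ 11.62.

y_n = 3.87 m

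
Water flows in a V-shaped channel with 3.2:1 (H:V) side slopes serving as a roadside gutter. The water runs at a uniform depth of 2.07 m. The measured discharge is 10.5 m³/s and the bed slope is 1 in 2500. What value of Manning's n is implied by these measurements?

For a triangular section with side slope z = 3.2: A = zy² = 3.2×2.07² = 13.71 m²; P = 2y√(1+z²) = 2×2.07×3.353 = 13.88 m.
Hydraulic radius R = A/P = 13.71/13.88 = 0.9879 m.
Rearranging Manning's equation: n = (1/Q) A R^(2/3) S^(1/2) = (1/10.5) × 13.71 × 0.9879^(2/3) × √0.0004 = 0.0259.

n = 0.0259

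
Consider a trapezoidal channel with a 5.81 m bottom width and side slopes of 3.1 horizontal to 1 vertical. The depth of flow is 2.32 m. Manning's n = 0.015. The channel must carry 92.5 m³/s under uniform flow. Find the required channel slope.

With bottom width b = 5.81 m and side slope z = 3.1: A = (b + zy)y = (5.81 + 3.1×2.32)×2.32 = 30.16 m²; P = b + 2y√(1+z²) = 5.81 + 2×2.32×3.257 = 20.92 m.
Hydraulic radius R = A/P = 30.16/20.92 = 1.442 m.
From Manning's equation, S = [nQ / (1 A R^(2/3))]² = [0.015 × 92.5 / (1 × 30.16 × 1.442^(2/3))]² = 0.0013.

S = 0.0013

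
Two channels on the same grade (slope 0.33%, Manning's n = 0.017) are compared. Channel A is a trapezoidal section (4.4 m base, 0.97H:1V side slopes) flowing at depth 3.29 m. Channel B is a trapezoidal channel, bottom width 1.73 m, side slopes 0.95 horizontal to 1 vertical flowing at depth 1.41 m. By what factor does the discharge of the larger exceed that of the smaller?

10.3

Channel A: With bottom width b = 4.4 m and side slope z = 0.97: A = (b + zy)y = (4.4 + 0.97×3.29)×3.29 = 24.98 m²; P = b + 2y√(1+z²) = 4.4 + 2×3.29×1.393 = 13.57 m. Hydraulic radius R = A/P = 24.98/13.57 = 1.841 m. Q_A = (1/0.017)·24.98·1.841^(2/3)·√0.0033 = 126.8 m³/s.
Channel B: With bottom width b = 1.73 m and side slope z = 0.95: A = (b + zy)y = (1.73 + 0.95×1.41)×1.41 = 4.328 m²; P = b + 2y√(1+z²) = 1.73 + 2×1.41×1.379 = 5.62 m. Hydraulic radius R = A/P = 4.328/5.62 = 0.7702 m. Q_B = (1/0.017)·4.328·0.7702^(2/3)·√0.0033 = 12.29 m³/s.
The larger discharge is 126.8 m³/s and the smaller is 12.29 m³/s; the ratio is 10.3.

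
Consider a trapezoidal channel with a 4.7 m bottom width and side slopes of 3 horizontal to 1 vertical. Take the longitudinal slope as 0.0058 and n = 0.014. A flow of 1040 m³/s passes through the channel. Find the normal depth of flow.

Manning's equation rearranged: A R^(2/3) = nQ / (1·√S) = 0.014 × 1040 / (√0.0058) = 191.2.
Trying y = 6 m: A R^(2/3) = 295.4 — high.
Trying y = 4.17 m: A R^(2/3) = 125.4 — low.
Trying y = 5 m: A R^(2/3) = 191.5 — ≈ 191.2.

y_n = 5 m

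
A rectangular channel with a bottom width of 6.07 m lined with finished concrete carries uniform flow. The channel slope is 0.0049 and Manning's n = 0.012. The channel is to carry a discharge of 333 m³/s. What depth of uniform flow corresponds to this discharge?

Manning's equation rearranged: A R^(2/3) = nQ / (1·√S) = 0.012 × 333 / (√0.0049) = 57.09.
At y = 4.13 m: A R^(2/3) = 36.4 — short.
At y = 6.87 m: A R^(2/3) = 68.49 — over.
At y = 5.91 m: A R^(2/3) = 57.05 — ≈ 57.09.

y_n = 5.91 m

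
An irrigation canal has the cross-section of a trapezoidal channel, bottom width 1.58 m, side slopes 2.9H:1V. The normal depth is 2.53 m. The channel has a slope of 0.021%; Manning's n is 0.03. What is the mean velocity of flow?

With bottom width b = 1.58 m and side slope z = 2.9: A = (b + zy)y = (1.58 + 2.9×2.53)×2.53 = 22.56 m²; P = b + 2y√(1+z²) = 1.58 + 2×2.53×3.068 = 17.1 m.
Hydraulic radius R = A/P = 22.56/17.1 = 1.319 m.
From Manning's equation, V = (1/n) R^(2/3) S^(1/2) = (1/0.03) × 1.319^(2/3) × 0.00021^(1/2) = 0.581 m/s.

V = 0.581 m/s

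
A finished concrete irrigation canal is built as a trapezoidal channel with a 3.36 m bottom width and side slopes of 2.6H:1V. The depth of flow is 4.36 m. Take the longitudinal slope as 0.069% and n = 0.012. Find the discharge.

Q = 246 m³/s

With bottom width b = 3.36 m and side slope z = 2.6: A = (b + zy)y = (3.36 + 2.6×4.36)×4.36 = 64.07 m²; P = b + 2y√(1+z²) = 3.36 + 2×4.36×2.786 = 27.65 m.
Hydraulic radius R = A/P = 64.07/27.65 = 2.317 m.
Manning's equation: Q = (1/n) A R^(2/3) S^(1/2) = (1/0.012) × 64.07 × 2.317^(2/3) × 0.00069^(1/2) = 246 m³/s.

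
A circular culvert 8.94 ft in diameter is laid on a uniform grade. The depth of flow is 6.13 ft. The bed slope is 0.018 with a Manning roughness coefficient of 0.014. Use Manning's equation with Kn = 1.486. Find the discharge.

For a circular section of diameter D = 8.94 ft at depth y = 6.13 ft, the central angle is θ = 2 arccos(1 − 2y/D) = 3.903 rad. Then A = (D²/8)(θ − sin θ) = 45.88 ft² and P = Dθ/2 = 17.44 ft.
Hydraulic radius R = A/P = 45.88/17.44 = 2.63 ft.
Manning's equation: Q = (1.486/n) A R^(2/3) S^(1/2) = (1.486/0.014) × 45.88 × 2.63^(2/3) × 0.018^(1/2) = 1240 ft³/s.

Q = 1240 ft³/s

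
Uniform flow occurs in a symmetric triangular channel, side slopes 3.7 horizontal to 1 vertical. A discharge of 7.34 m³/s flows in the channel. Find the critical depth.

y_c = 0.957 m

At critical depth, Q² T / (g A³) = 1, i.e. A³/T = Q²/g = 7.34²/9.81 = 5.492.
At y = 0.791 m: A³/T = 2.12 — too small.
At y = 1.13 m: A³/T = 12.61 — too large.
At y = 0.957 m: A³/T = 5.495 — matches.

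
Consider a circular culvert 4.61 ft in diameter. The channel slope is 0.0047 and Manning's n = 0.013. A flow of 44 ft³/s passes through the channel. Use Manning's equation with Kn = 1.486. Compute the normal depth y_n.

y_n = 1.75 ft

Manning's equation rearranged: A R^(2/3) = nQ / (1.486·√S) = 0.013 × 44 / (1.486 × √0.0047) = 5.615.
Try y = 2.05 ft: A R^(2/3) = 7.483 — over.
Try y = 1.75 ft: A R^(2/3) = 5.615 — ≈ 5.615.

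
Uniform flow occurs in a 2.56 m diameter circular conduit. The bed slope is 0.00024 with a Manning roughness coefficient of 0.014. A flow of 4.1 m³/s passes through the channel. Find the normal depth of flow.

Manning's equation rearranged: A R^(2/3) = nQ / (1·√S) = 0.014 × 4.1 / (√0.00024) = 3.705.
At y = 2.38 m: A R^(2/3) = 4.11 — high.
At y = 1.78 m: A R^(2/3) = 3.172 — low.
At y = 2.03 m: A R^(2/3) = 3.704 — close enough.

y_n = 2.03 m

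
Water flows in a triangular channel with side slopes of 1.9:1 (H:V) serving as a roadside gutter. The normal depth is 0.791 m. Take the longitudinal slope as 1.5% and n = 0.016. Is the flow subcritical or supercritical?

For a triangular section with side slope z = 1.9: A = zy² = 1.9×0.791² = 1.189 m²; P = 2y√(1+z²) = 2×0.791×2.147 = 3.397 m.
Hydraulic radius R = A/P = 1.189/3.397 = 0.35 m.
V = (1/n) R^(2/3) √S = (1/0.016) × 0.35^(2/3) × √0.015 = 3.802 m/s. Hydraulic depth D_h = A/T = 1.189/3.006 = 0.3955 m.
Froude number Fr = V/√(g·D_h) = 3.802/√(9.81×0.3955) = 1.93, which is greater than 1, so the flow is supercritical.

supercritical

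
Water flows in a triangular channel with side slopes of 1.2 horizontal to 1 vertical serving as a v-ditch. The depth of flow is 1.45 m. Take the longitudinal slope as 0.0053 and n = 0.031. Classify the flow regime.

subcritical

For a triangular section with side slope z = 1.2: A = zy² = 1.2×1.45² = 2.523 m²; P = 2y√(1+z²) = 2×1.45×1.562 = 4.53 m.
Hydraulic radius R = A/P = 2.523/4.53 = 0.557 m.
V = (1/n) R^(2/3) √S = (1/0.031) × 0.557^(2/3) × √0.0053 = 1.59 m/s. Hydraulic depth D_h = A/T = 2.523/3.48 = 0.725 m.
Froude number Fr = V/√(g·D_h) = 1.59/√(9.81×0.725) = 0.596, which is less than 1, so the flow is subcritical.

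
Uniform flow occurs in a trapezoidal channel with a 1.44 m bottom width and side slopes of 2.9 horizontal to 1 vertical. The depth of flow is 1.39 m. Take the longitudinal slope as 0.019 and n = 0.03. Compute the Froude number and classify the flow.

supercritical

With bottom width b = 1.44 m and side slope z = 2.9: A = (b + zy)y = (1.44 + 2.9×1.39)×1.39 = 7.605 m²; P = b + 2y√(1+z²) = 1.44 + 2×1.39×3.068 = 9.968 m.
Hydraulic radius R = A/P = 7.605/9.968 = 0.7629 m.
V = (1/n) R^(2/3) √S = (1/0.03) × 0.7629^(2/3) × √0.019 = 3.836 m/s. Hydraulic depth D_h = A/T = 7.605/9.502 = 0.8003 m.
Froude number Fr = V/√(g·D_h) = 3.836/√(9.81×0.8003) = 1.37, which is greater than 1, so the flow is supercritical.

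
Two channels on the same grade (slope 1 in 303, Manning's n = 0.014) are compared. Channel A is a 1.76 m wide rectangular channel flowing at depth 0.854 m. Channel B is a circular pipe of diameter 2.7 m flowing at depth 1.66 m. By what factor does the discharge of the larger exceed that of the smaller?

Channel A: Flow area A = b·y = 1.76 × 0.854 = 1.503 m². Wetted perimeter P = b + 2y = 1.76 + 2×0.854 = 3.468 m. Hydraulic radius R = A/P = 1.503/3.468 = 0.4334 m. Q_A = (1/0.014)·1.503·0.4334^(2/3)·√0.0033 = 3.532 m³/s.
Channel B: For a circular section of diameter D = 2.7 m at depth y = 1.66 m, the central angle is θ = 2 arccos(1 − 2y/D) = 3.605 rad. Then A = (D²/8)(θ − sin θ) = 3.692 m² and P = Dθ/2 = 4.867 m. Hydraulic radius R = A/P = 3.692/4.867 = 0.7587 m. Q_B = (1/0.014)·3.692·0.7587^(2/3)·√0.0033 = 12.6 m³/s.
The larger discharge is 12.6 m³/s and the smaller is 3.532 m³/s; the ratio is 3.57.

3.57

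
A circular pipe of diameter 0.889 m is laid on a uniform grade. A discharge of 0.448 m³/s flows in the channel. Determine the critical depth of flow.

y_c = 0.39 m

At critical depth, Q² T / (g A³) = 1, i.e. A³/T = Q²/g = 0.448²/9.81 = 0.02046.
Try y = 0.336 m: A³/T = 0.01151 — short.
Try y = 0.473 m: A³/T = 0.04263 — over.
Try y = 0.39 m: A³/T = 0.02039 — matches.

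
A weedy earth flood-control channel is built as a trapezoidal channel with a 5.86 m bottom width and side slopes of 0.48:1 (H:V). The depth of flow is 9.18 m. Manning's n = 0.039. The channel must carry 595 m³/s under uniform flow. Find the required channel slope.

S = 0.011

With bottom width b = 5.86 m and side slope z = 0.48: A = (b + zy)y = (5.86 + 0.48×9.18)×9.18 = 94.25 m²; P = b + 2y√(1+z²) = 5.86 + 2×9.18×1.109 = 26.23 m.
Hydraulic radius R = A/P = 94.25/26.23 = 3.594 m.
From Manning's equation, S = [nQ / (1 A R^(2/3))]² = [0.039 × 595 / (1 × 94.25 × 3.594^(2/3))]² = 0.011.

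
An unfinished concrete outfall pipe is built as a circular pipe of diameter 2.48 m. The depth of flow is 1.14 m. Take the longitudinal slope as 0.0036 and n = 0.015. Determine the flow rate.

Q = 6.08 m³/s

For a circular section of diameter D = 2.48 m at depth y = 1.14 m, the central angle is θ = 2 arccos(1 − 2y/D) = 2.98 rad. Then A = (D²/8)(θ − sin θ) = 2.168 m² and P = Dθ/2 = 3.695 m.
Hydraulic radius R = A/P = 2.168/3.695 = 0.5866 m.
Manning's equation: Q = (1/n) A R^(2/3) S^(1/2) = (1/0.015) × 2.168 × 0.5866^(2/3) × 0.0036^(1/2) = 6.08 m³/s.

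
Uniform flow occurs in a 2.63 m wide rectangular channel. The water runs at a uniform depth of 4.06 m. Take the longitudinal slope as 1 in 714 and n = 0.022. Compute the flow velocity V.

Flow area A = b·y = 2.63 × 4.06 = 10.68 m². Wetted perimeter P = b + 2y = 2.63 + 2×4.06 = 10.75 m.
Hydraulic radius R = A/P = 10.68/10.75 = 0.9933 m.
From Manning's equation, V = (1/n) R^(2/3) S^(1/2) = (1/0.022) × 0.9933^(2/3) × 0.001401^(1/2) = 1.69 m/s.

V = 1.69 m/s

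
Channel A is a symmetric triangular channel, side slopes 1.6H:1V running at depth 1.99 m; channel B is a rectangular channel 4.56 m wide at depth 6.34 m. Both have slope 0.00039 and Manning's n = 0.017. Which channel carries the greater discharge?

channel B

Channel A: For a triangular section with side slope z = 1.6: A = zy² = 1.6×1.99² = 6.336 m²; P = 2y√(1+z²) = 2×1.99×1.887 = 7.509 m. Hydraulic radius R = A/P = 6.336/7.509 = 0.8438 m. Q_A = (1/0.017)·6.336·0.8438^(2/3)·√0.00039 = 6.572 m³/s.
Channel B: Flow area A = b·y = 4.56 × 6.34 = 28.91 m². Wetted perimeter P = b + 2y = 4.56 + 2×6.34 = 17.24 m. Hydraulic radius R = A/P = 28.91/17.24 = 1.677 m. Q_B = (1/0.017)·28.91·1.677^(2/3)·√0.00039 = 47.4 m³/s.
Q_A = 6.572 m³/s vs Q_B = 47.4 m³/s, so channel B carries more.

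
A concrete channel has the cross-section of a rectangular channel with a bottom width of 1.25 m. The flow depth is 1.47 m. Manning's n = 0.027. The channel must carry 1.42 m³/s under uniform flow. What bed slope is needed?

S = 0.00131

Flow area A = b·y = 1.25 × 1.47 = 1.837 m². Wetted perimeter P = b + 2y = 1.25 + 2×1.47 = 4.19 m.
Hydraulic radius R = A/P = 1.837/4.19 = 0.4385 m.
From Manning's equation, S = [nQ / (1 A R^(2/3))]² = [0.027 × 1.42 / (1 × 1.837 × 0.4385^(2/3))]² = 0.00131.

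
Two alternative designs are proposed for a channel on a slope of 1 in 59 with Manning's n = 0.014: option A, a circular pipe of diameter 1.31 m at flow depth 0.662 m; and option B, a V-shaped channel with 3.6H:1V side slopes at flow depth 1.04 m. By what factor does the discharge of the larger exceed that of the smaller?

Channel A: For a circular section of diameter D = 1.31 m at depth y = 0.662 m, the central angle is θ = 2 arccos(1 − 2y/D) = 3.163 rad. Then A = (D²/8)(θ − sin θ) = 0.6831 m² and P = Dθ/2 = 2.072 m. Hydraulic radius R = A/P = 0.6831/2.072 = 0.3297 m. Q_A = (1/0.014)·0.6831·0.3297^(2/3)·√0.01695 = 3.032 m³/s.
Channel B: For a triangular section with side slope z = 3.6: A = zy² = 3.6×1.04² = 3.894 m²; P = 2y√(1+z²) = 2×1.04×3.736 = 7.772 m. Hydraulic radius R = A/P = 3.894/7.772 = 0.501 m. Q_B = (1/0.014)·3.894·0.501^(2/3)·√0.01695 = 22.84 m³/s.
The larger discharge is 22.84 m³/s and the smaller is 3.032 m³/s; the ratio is 7.53.

7.53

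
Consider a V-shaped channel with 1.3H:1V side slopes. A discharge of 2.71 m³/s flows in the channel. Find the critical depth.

At critical depth, Q² T / (g A³) = 1, i.e. A³/T = Q²/g = 2.71²/9.81 = 0.7486.
Try y = 1.08 m: A³/T = 1.242 — over.
Try y = 0.976 m: A³/T = 0.7484 — matches.

y_c = 0.976 m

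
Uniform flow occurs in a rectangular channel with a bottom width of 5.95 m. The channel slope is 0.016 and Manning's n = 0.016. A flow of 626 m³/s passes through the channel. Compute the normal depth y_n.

y_n = 7.95 m

Manning's equation rearranged: A R^(2/3) = nQ / (1·√S) = 0.016 × 626 / (√0.016) = 79.18.
Try y = 5.95 m: A R^(2/3) = 55.89 — low.
Try y = 9.47 m: A R^(2/3) = 97.15 — high.
Try y = 7.95 m: A R^(2/3) = 79.16 — ≈ 79.18.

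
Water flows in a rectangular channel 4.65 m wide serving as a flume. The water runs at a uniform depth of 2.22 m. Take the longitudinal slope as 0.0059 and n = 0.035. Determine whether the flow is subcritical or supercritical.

Flow area A = b·y = 4.65 × 2.22 = 10.32 m². Wetted perimeter P = b + 2y = 4.65 + 2×2.22 = 9.09 m.
Hydraulic radius R = A/P = 10.32/9.09 = 1.136 m.
V = (1/n) R^(2/3) √S = (1/0.035) × 1.136^(2/3) × √0.0059 = 2.389 m/s. Hydraulic depth D_h = A/T = 10.32/4.65 = 2.22 m.
Froude number Fr = V/√(g·D_h) = 2.389/√(9.81×2.22) = 0.512, which is less than 1, so the flow is subcritical.

subcritical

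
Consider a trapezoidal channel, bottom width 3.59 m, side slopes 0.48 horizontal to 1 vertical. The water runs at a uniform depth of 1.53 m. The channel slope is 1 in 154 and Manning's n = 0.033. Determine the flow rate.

Q = 15.6 m³/s

With bottom width b = 3.59 m and side slope z = 0.48: A = (b + zy)y = (3.59 + 0.48×1.53)×1.53 = 6.616 m²; P = b + 2y√(1+z²) = 3.59 + 2×1.53×1.109 = 6.984 m.
Hydraulic radius R = A/P = 6.616/6.984 = 0.9473 m.
Manning's equation: Q = (1/n) A R^(2/3) S^(1/2) = (1/0.033) × 6.616 × 0.9473^(2/3) × 0.006494^(1/2) = 15.6 m³/s.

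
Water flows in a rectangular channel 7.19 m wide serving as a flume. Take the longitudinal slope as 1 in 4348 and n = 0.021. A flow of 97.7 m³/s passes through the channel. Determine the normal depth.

Manning's equation rearranged: A R^(2/3) = nQ / (1·√S) = 0.021 × 97.7 / (√0.00023) = 135.3.
At y = 6.78 m: A R^(2/3) = 86.15 — short.
At y = 12.6 m: A R^(2/3) = 179.8 — over.
At y = 9.86 m: A R^(2/3) = 135.2 — ≈ 135.3.

y_n = 9.86 m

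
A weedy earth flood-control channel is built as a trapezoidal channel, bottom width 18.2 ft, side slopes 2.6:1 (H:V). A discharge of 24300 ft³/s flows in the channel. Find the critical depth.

y_c = 19.1 ft

At critical depth, Q² T / (g A³) = 1, i.e. A³/T = Q²/g = 24300²/32.2 = 18340000.
At y = 23.1 ft: A³/T = 42710000 — over.
At y = 15.3 ft: A³/T = 7141000 — short.
At y = 19.1 ft: A³/T = 18530000 — ≈ 18340000.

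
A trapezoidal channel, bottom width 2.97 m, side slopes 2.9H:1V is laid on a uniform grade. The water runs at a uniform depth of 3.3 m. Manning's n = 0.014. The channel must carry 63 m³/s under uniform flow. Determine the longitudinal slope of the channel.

S = 0.00021

With bottom width b = 2.97 m and side slope z = 2.9: A = (b + zy)y = (2.97 + 2.9×3.3)×3.3 = 41.38 m²; P = b + 2y√(1+z²) = 2.97 + 2×3.3×3.068 = 23.22 m.
Hydraulic radius R = A/P = 41.38/23.22 = 1.782 m.
From Manning's equation, S = [nQ / (1 A R^(2/3))]² = [0.014 × 63 / (1 × 41.38 × 1.782^(2/3))]² = 0.00021.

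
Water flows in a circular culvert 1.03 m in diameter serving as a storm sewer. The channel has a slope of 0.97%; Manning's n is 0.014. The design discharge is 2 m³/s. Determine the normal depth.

Manning's equation rearranged: A R^(2/3) = nQ / (1·√S) = 0.014 × 2 / (√0.0097) = 0.2843.
Trying y = 0.638 m: A R^(2/3) = 0.2378 — short.
Trying y = 0.882 m: A R^(2/3) = 0.3494 — over.
Trying y = 0.725 m: A R^(2/3) = 0.2844 — close enough.

y_n = 0.725 m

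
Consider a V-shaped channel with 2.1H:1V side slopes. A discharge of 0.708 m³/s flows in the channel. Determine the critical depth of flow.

At critical depth, Q² T / (g A³) = 1, i.e. A³/T = Q²/g = 0.708²/9.81 = 0.0511.
Trying y = 0.396 m: A³/T = 0.02147 — short.
Trying y = 0.525 m: A³/T = 0.08794 — over.
Trying y = 0.471 m: A³/T = 0.05111 — close enough.

y_c = 0.471 m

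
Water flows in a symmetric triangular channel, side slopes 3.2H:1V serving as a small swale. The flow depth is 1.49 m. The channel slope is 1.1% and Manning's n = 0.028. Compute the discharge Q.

For a triangular section with side slope z = 3.2: A = zy² = 3.2×1.49² = 7.104 m²; P = 2y√(1+z²) = 2×1.49×3.353 = 9.991 m.
Hydraulic radius R = A/P = 7.104/9.991 = 0.7111 m.
Manning's equation: Q = (1/n) A R^(2/3) S^(1/2) = (1/0.028) × 7.104 × 0.7111^(2/3) × 0.011^(1/2) = 21.2 m³/s.

Q = 21.2 m³/s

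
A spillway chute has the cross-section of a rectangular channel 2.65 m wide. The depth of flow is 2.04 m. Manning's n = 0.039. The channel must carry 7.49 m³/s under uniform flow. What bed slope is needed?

S = 0.00391

Flow area A = b·y = 2.65 × 2.04 = 5.406 m². Wetted perimeter P = b + 2y = 2.65 + 2×2.04 = 6.73 m.
Hydraulic radius R = A/P = 5.406/6.73 = 0.8033 m.
From Manning's equation, S = [nQ / (1 A R^(2/3))]² = [0.039 × 7.49 / (1 × 5.406 × 0.8033^(2/3))]² = 0.00391.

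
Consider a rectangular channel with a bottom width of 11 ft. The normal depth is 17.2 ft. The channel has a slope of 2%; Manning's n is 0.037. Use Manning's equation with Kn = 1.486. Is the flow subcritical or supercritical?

Flow area A = b·y = 11 × 17.2 = 189.2 ft². Wetted perimeter P = b + 2y = 11 + 2×17.2 = 45.4 ft.
Hydraulic radius R = A/P = 189.2/45.4 = 4.167 ft.
V = (1.486/n) R^(2/3) √S = (1.486/0.037) × 4.167^(2/3) × √0.02 = 14.71 ft/s. Hydraulic depth D_h = A/T = 189.2/11 = 17.2 ft.
Froude number Fr = V/√(g·D_h) = 14.71/√(32.2×17.2) = 0.625, which is less than 1, so the flow is subcritical.

subcritical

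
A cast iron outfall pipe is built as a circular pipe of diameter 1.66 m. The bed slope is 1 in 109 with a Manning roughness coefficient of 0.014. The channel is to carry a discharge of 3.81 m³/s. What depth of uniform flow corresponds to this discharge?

y_n = 0.793 m

Manning's equation rearranged: A R^(2/3) = nQ / (1·√S) = 0.014 × 3.81 / (√0.009174) = 0.5569.
Trying y = 0.957 m: A R^(2/3) = 0.7603 — too large.
Trying y = 0.68 m: A R^(2/3) = 0.4238 — too small.
Trying y = 0.793 m: A R^(2/3) = 0.5568 — close enough.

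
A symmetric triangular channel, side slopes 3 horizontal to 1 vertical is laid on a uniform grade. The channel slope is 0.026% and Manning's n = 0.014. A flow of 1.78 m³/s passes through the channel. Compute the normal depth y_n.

y_n = 0.94 m

Manning's equation rearranged: A R^(2/3) = nQ / (1·√S) = 0.014 × 1.78 / (√0.00026) = 1.545.
At y = 0.673 m: A R^(2/3) = 0.6347 — short.
At y = 0.94 m: A R^(2/3) = 1.547 — close enough.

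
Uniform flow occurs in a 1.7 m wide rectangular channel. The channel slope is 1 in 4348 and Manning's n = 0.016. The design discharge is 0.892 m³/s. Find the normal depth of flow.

y_n = 0.946 m

Manning's equation rearranged: A R^(2/3) = nQ / (1·√S) = 0.016 × 0.892 / (√0.00023) = 0.9411.
At y = 0.73 m: A R^(2/3) = 0.6655 — too small.
At y = 1.1 m: A R^(2/3) = 1.146 — too large.
At y = 0.946 m: A R^(2/3) = 0.9412 — matches.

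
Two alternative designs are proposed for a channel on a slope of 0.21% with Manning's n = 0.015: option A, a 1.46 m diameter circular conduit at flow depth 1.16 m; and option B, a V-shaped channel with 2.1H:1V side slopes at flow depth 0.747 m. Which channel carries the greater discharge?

Channel A: For a circular section of diameter D = 1.46 m at depth y = 1.16 m, the central angle is θ = 2 arccos(1 − 2y/D) = 4.401 rad. Then A = (D²/8)(θ − sin θ) = 1.426 m² and P = Dθ/2 = 3.213 m. Hydraulic radius R = A/P = 1.426/3.213 = 0.4439 m. Q_A = (1/0.015)·1.426·0.4439^(2/3)·√0.0021 = 2.536 m³/s.
Channel B: For a triangular section with side slope z = 2.1: A = zy² = 2.1×0.747² = 1.172 m²; P = 2y√(1+z²) = 2×0.747×2.326 = 3.475 m. Hydraulic radius R = A/P = 1.172/3.475 = 0.3372 m. Q_B = (1/0.015)·1.172·0.3372^(2/3)·√0.0021 = 1.734 m³/s.
Q_A = 2.536 m³/s vs Q_B = 1.734 m³/s, so channel A carries more.

channel A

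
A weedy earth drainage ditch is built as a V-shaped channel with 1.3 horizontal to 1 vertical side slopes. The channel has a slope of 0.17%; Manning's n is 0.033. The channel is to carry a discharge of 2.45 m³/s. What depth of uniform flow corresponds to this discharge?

Manning's equation rearranged: A R^(2/3) = nQ / (1·√S) = 0.033 × 2.45 / (√0.0017) = 1.961.
Trying y = 1.6 m: A R^(2/3) = 2.456 — too large.
Trying y = 1.27 m: A R^(2/3) = 1.327 — too small.
Trying y = 1.47 m: A R^(2/3) = 1.96 — close enough.

y_n = 1.47 m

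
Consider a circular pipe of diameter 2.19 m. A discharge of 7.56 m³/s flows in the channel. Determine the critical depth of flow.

At critical depth, Q² T / (g A³) = 1, i.e. A³/T = Q²/g = 7.56²/9.81 = 5.826.
Try y = 0.896 m: A³/T = 1.416 — short.
Try y = 1.41 m: A³/T = 8.033 — over.
Try y = 1.3 m: A³/T = 5.878 — ≈ 5.826.

y_c = 1.3 m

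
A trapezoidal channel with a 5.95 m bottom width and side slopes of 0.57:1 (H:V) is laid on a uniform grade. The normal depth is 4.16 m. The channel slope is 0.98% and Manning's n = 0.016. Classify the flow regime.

With bottom width b = 5.95 m and side slope z = 0.57: A = (b + zy)y = (5.95 + 0.57×4.16)×4.16 = 34.62 m²; P = b + 2y√(1+z²) = 5.95 + 2×4.16×1.151 = 15.53 m.
Hydraulic radius R = A/P = 34.62/15.53 = 2.229 m.
V = (1/n) R^(2/3) √S = (1/0.016) × 2.229^(2/3) × √0.0098 = 10.56 m/s. Hydraulic depth D_h = A/T = 34.62/10.69 = 3.237 m.
Froude number Fr = V/√(g·D_h) = 10.56/√(9.81×3.237) = 1.87, which is greater than 1, so the flow is supercritical.

supercritical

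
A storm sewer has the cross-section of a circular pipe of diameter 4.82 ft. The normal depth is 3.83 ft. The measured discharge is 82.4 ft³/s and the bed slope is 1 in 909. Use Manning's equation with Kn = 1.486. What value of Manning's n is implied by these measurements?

n = 0.012

For a circular section of diameter D = 4.82 ft at depth y = 3.83 ft, the central angle is θ = 2 arccos(1 − 2y/D) = 4.402 rad. Then A = (D²/8)(θ − sin θ) = 15.55 ft² and P = Dθ/2 = 10.61 ft.
Hydraulic radius R = A/P = 15.55/10.61 = 1.466 ft.
Rearranging Manning's equation: n = (1.486/Q) A R^(2/3) S^(1/2) = (1.486/82.4) × 15.55 × 1.466^(2/3) × √0.0011 = 0.012.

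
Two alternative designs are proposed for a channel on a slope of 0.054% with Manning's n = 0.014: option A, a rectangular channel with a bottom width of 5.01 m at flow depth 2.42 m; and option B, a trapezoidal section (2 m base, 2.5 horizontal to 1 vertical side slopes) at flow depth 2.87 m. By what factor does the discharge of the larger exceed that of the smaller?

2.49

Channel A: Flow area A = b·y = 5.01 × 2.42 = 12.12 m². Wetted perimeter P = b + 2y = 5.01 + 2×2.42 = 9.85 m. Hydraulic radius R = A/P = 12.12/9.85 = 1.231 m. Q_A = (1/0.014)·12.12·1.231^(2/3)·√0.00054 = 23.11 m³/s.
Channel B: With bottom width b = 2 m and side slope z = 2.5: A = (b + zy)y = (2 + 2.5×2.87)×2.87 = 26.33 m²; P = b + 2y√(1+z²) = 2 + 2×2.87×2.693 = 17.46 m. Hydraulic radius R = A/P = 26.33/17.46 = 1.509 m. Q_B = (1/0.014)·26.33·1.509^(2/3)·√0.00054 = 57.49 m³/s.
The larger discharge is 57.49 m³/s and the smaller is 23.11 m³/s; the ratio is 2.49.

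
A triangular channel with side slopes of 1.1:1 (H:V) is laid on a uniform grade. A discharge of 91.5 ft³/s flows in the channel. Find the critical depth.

y_c = 3.36 ft

At critical depth, Q² T / (g A³) = 1, i.e. A³/T = Q²/g = 91.5²/32.2 = 260.
At y = 2.35 ft: A³/T = 43.36 — short.
At y = 4.26 ft: A³/T = 848.8 — over.
At y = 3.36 ft: A³/T = 259.1 — ≈ 260.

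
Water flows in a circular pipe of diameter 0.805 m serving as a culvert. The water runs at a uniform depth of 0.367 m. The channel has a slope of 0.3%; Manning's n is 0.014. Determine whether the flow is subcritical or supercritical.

For a circular section of diameter D = 0.805 m at depth y = 0.367 m, the central angle is θ = 2 arccos(1 − 2y/D) = 2.965 rad. Then A = (D²/8)(θ − sin θ) = 0.2259 m² and P = Dθ/2 = 1.193 m.
Hydraulic radius R = A/P = 0.2259/1.193 = 0.1893 m.
V = (1/n) R^(2/3) √S = (1/0.014) × 0.1893^(2/3) × √0.003 = 1.29 m/s. Hydraulic depth D_h = A/T = 0.2259/0.8019 = 0.2818 m.
Froude number Fr = V/√(g·D_h) = 1.29/√(9.81×0.2818) = 0.776, which is less than 1, so the flow is subcritical.

subcritical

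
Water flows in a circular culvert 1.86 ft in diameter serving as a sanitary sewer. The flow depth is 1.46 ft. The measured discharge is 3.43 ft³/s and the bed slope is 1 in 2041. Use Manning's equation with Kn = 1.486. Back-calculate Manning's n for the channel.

For a circular section of diameter D = 1.86 ft at depth y = 1.46 ft, the central angle is θ = 2 arccos(1 − 2y/D) = 4.354 rad. Then A = (D²/8)(θ − sin θ) = 2.288 ft² and P = Dθ/2 = 4.05 ft.
Hydraulic radius R = A/P = 2.288/4.05 = 0.565 ft.
Rearranging Manning's equation: n = (1.486/Q) A R^(2/3) S^(1/2) = (1.486/3.43) × 2.288 × 0.565^(2/3) × √0.00049 = 0.015.

n = 0.015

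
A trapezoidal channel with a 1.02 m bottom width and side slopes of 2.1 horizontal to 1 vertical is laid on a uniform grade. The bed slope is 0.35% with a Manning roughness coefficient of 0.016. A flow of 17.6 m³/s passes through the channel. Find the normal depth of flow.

Manning's equation rearranged: A R^(2/3) = nQ / (1·√S) = 0.016 × 17.6 / (√0.0035) = 4.76.
Try y = 1.22 m: A R^(2/3) = 3.288 — too small.
Try y = 1.69 m: A R^(2/3) = 7.034 — too large.
Try y = 1.43 m: A R^(2/3) = 4.748 — ≈ 4.76.

y_n = 1.43 m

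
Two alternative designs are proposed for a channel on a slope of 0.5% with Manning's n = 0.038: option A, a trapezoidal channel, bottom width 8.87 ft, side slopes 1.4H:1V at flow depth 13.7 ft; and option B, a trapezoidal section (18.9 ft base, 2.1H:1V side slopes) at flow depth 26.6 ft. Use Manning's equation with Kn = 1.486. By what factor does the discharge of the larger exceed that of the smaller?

8.3

Channel A: With bottom width b = 8.87 ft and side slope z = 1.4: A = (b + zy)y = (8.87 + 1.4×13.7)×13.7 = 384.3 ft²; P = b + 2y√(1+z²) = 8.87 + 2×13.7×1.72 = 56.01 ft. Hydraulic radius R = A/P = 384.3/56.01 = 6.861 ft. Q_A = (1.486/0.038)·384.3·6.861^(2/3)·√0.005 = 3837 ft³/s.
Channel B: With bottom width b = 18.9 ft and side slope z = 2.1: A = (b + zy)y = (18.9 + 2.1×26.6)×26.6 = 1989 ft²; P = b + 2y√(1+z²) = 18.9 + 2×26.6×2.326 = 142.6 ft. Hydraulic radius R = A/P = 1989/142.6 = 13.94 ft. Q_B = (1.486/0.038)·1989·13.94^(2/3)·√0.005 = 31850 ft³/s.
The larger discharge is 31850 ft³/s and the smaller is 3837 ft³/s; the ratio is 8.3.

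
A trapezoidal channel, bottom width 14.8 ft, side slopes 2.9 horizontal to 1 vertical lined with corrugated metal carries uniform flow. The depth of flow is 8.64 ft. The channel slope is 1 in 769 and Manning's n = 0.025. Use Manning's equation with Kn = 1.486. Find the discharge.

Q = 2180 ft³/s

With bottom width b = 14.8 ft and side slope z = 2.9: A = (b + zy)y = (14.8 + 2.9×8.64)×8.64 = 344.4 ft²; P = b + 2y√(1+z²) = 14.8 + 2×8.64×3.068 = 67.81 ft.
Hydraulic radius R = A/P = 344.4/67.81 = 5.078 ft.
Manning's equation: Q = (1.486/n) A R^(2/3) S^(1/2) = (1.486/0.025) × 344.4 × 5.078^(2/3) × 0.0013^(1/2) = 2180 ft³/s.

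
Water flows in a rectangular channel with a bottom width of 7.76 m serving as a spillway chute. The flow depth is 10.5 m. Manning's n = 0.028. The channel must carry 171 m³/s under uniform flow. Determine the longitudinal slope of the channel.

Flow area A = b·y = 7.76 × 10.5 = 81.48 m². Wetted perimeter P = b + 2y = 7.76 + 2×10.5 = 28.76 m.
Hydraulic radius R = A/P = 81.48/28.76 = 2.833 m.
From Manning's equation, S = [nQ / (1 A R^(2/3))]² = [0.028 × 171 / (1 × 81.48 × 2.833^(2/3))]² = 0.000861.

S = 0.000861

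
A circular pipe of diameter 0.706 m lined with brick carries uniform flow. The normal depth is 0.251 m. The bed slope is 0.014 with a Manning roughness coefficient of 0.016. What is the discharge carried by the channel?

Q = 0.247 m³/s

For a circular section of diameter D = 0.706 m at depth y = 0.251 m, the central angle is θ = 2 arccos(1 − 2y/D) = 2.555 rad. Then A = (D²/8)(θ − sin θ) = 0.1247 m² and P = Dθ/2 = 0.902 m.
Hydraulic radius R = A/P = 0.1247/0.902 = 0.1383 m.
Manning's equation: Q = (1/n) A R^(2/3) S^(1/2) = (1/0.016) × 0.1247 × 0.1383^(2/3) × 0.014^(1/2) = 0.247 m³/s.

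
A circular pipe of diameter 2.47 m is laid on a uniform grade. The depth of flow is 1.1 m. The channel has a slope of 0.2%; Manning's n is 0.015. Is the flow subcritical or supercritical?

For a circular section of diameter D = 2.47 m at depth y = 1.1 m, the central angle is θ = 2 arccos(1 − 2y/D) = 2.923 rad. Then A = (D²/8)(θ − sin θ) = 2.063 m² and P = Dθ/2 = 3.609 m.
Hydraulic radius R = A/P = 2.063/3.609 = 0.5716 m.
V = (1/n) R^(2/3) √S = (1/0.015) × 0.5716^(2/3) × √0.002 = 2.053 m/s. Hydraulic depth D_h = A/T = 2.063/2.455 = 0.8403 m.
Froude number Fr = V/√(g·D_h) = 2.053/√(9.81×0.8403) = 0.715, which is less than 1, so the flow is subcritical.

subcritical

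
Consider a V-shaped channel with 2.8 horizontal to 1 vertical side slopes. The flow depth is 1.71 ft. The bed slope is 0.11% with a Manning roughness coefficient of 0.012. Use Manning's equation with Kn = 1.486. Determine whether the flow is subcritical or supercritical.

subcritical

For a triangular section with side slope z = 2.8: A = zy² = 2.8×1.71² = 8.187 ft²; P = 2y√(1+z²) = 2×1.71×2.973 = 10.17 ft.
Hydraulic radius R = A/P = 8.187/10.17 = 0.8052 ft.
V = (1.486/n) R^(2/3) √S = (1.486/0.012) × 0.8052^(2/3) × √0.0011 = 3.555 ft/s. Hydraulic depth D_h = A/T = 8.187/9.576 = 0.855 ft.
Froude number Fr = V/√(g·D_h) = 3.555/√(32.2×0.855) = 0.677, which is less than 1, so the flow is subcritical.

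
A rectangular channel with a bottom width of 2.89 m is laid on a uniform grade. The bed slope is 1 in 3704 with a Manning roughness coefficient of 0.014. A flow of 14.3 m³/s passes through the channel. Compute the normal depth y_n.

Manning's equation rearranged: A R^(2/3) = nQ / (1·√S) = 0.014 × 14.3 / (√0.00027) = 12.18.
Try y = 5.03 m: A R^(2/3) = 15.7 — too large.
Try y = 3 m: A R^(2/3) = 8.526 — too small.
Try y = 4.04 m: A R^(2/3) = 12.17 — close enough.

y_n = 4.04 m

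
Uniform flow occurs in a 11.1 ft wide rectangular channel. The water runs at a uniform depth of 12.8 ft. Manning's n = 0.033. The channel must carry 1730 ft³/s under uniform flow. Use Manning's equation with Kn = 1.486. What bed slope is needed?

S = 0.012

Flow area A = b·y = 11.1 × 12.8 = 142.1 ft². Wetted perimeter P = b + 2y = 11.1 + 2×12.8 = 36.7 ft.
Hydraulic radius R = A/P = 142.1/36.7 = 3.871 ft.
From Manning's equation, S = [nQ / (1.486 A R^(2/3))]² = [0.033 × 1730 / (1.486 × 142.1 × 3.871^(2/3))]² = 0.012.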